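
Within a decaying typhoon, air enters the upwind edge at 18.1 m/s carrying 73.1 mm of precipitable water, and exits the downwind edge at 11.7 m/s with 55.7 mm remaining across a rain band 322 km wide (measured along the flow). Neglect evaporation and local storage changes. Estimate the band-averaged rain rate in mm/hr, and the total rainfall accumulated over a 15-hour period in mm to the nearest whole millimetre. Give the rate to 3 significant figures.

Column moisture flux per unit crosswind length is F = V × PW.
Inflow: F_in = 18.1 × 73.1 = 1323.11 mm·m/s
Outflow: F_out = 11.7 × 55.7 = 651.69 mm·m/s
Steady-state rate R = (F_in − F_out)/L = (1323.11 − 651.69) / 322000 m = 2.085e-03 mm/s.
R = 2.085e-03 × 3600 = 7.51 mm/hr.
Over 15 h: total = 7.51 × 15 = 112.65 ≈ 113 mm.

R ≈ 7.51 mm/hr; total ≈ 113 mm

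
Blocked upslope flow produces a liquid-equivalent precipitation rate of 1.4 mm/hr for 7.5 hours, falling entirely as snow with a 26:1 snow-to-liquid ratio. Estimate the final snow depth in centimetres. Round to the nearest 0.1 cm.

Liquid-equivalent depth = 1.4 × 7.5 = 10.5 mm.
Snow depth = 10.5 mm × 26 = 273 mm = 27.3 cm.

snow depth ≈ 27.3 cm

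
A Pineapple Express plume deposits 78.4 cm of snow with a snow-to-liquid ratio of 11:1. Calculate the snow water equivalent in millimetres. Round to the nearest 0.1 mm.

SWE = snow depth / ratio = 78.4 cm / 11 = 7.127 cm = 71.3 mm.

SWE ≈ 71.3 mm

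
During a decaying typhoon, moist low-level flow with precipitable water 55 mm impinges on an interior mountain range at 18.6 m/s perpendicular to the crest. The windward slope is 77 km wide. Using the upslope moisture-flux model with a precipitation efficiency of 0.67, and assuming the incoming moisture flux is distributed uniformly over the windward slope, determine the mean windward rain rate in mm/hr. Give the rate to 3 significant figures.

R ≈ 32.0 mm/hr

Incoming column moisture flux per unit ridge length: F = V × PW = 18.6 × 55 = 1023 mm·m/s.
Spread over the 77 km slope with efficiency ε = 0.67: R = ε·F/W = 0.67 × 1023 / 77000 m = 8.901e-03 mm/s.
R = 8.901e-03 × 3600 = 32.0 mm/hr.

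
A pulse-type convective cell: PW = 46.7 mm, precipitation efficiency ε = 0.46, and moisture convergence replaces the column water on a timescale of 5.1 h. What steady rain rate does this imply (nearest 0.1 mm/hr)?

Each overturning extracts ε × PW = 0.46 × 46.7 = 21.482 mm.
Rate = ε·PW / τ = 21.482 / 5.1 h = 4.2 mm/hr.

R ≈ 4.2 mm/hr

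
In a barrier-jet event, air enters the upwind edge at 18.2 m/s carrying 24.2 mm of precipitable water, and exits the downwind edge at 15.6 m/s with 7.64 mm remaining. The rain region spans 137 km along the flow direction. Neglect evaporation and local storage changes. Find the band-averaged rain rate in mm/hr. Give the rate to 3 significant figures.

Column moisture flux per unit crosswind length is F = V × PW.
Inflow: F_in = 18.2 × 24.2 = 440.44 mm·m/s
Outflow: F_out = 15.6 × 7.64 = 119.184 mm·m/s
Steady-state rate R = (F_in − F_out)/L = (440.44 − 119.184) / 137000 m = 2.345e-03 mm/s.
R = 2.345e-03 × 3600 = 8.44 mm/hr.

R ≈ 8.44 mm/hr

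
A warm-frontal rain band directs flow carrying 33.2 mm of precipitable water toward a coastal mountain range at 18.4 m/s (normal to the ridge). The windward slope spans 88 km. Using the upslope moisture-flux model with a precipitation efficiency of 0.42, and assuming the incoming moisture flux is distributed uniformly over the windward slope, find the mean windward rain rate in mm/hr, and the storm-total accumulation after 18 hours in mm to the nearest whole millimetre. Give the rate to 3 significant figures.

R ≈ 10.5 mm/hr; total ≈ 189 mm

Incoming column moisture flux per unit ridge length: F = V × PW = 18.4 × 33.2 = 610.88 mm·m/s.
Spread over the 88 km slope with efficiency ε = 0.42: R = ε·F/W = 0.42 × 610.88 / 88000 m = 2.916e-03 mm/s.
R = 2.916e-03 × 3600 = 10.5 mm/hr.
Over 18 h: total = 10.5 × 18 = 189 mm.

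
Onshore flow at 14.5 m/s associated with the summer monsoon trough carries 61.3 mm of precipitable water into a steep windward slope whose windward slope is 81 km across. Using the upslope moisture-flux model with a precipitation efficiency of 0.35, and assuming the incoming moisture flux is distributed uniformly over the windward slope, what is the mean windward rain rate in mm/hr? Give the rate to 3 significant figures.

R ≈ 13.8 mm/hr

Incoming column moisture flux per unit ridge length: F = V × PW = 14.5 × 61.3 = 888.85 mm·m/s.
Spread over the 81 km slope with efficiency ε = 0.35: R = ε·F/W = 0.35 × 888.85 / 81000 m = 3.841e-03 mm/s.
R = 3.841e-03 × 3600 = 13.8 mm/hr.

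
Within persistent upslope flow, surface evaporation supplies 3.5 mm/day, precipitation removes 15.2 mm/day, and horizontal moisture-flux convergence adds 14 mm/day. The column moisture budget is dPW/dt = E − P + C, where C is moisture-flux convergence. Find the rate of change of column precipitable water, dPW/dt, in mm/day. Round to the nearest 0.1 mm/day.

dPW/dt = E − P + C = 3.5 − 15.2 + (14) = 2.3 mm/day.

dPW/dt ≈ 2.3 mm/day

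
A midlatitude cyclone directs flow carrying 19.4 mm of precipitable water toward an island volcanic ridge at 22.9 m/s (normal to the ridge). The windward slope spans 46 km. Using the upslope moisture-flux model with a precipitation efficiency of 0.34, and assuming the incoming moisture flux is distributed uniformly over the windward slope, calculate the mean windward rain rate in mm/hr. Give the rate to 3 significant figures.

Incoming column moisture flux per unit ridge length: F = V × PW = 22.9 × 19.4 = 444.26 mm·m/s.
Spread over the 46 km slope with efficiency ε = 0.34: R = ε·F/W = 0.34 × 444.26 / 46000 m = 3.284e-03 mm/s.
R = 3.284e-03 × 3600 = 11.8 mm/hr.

R ≈ 11.8 mm/hr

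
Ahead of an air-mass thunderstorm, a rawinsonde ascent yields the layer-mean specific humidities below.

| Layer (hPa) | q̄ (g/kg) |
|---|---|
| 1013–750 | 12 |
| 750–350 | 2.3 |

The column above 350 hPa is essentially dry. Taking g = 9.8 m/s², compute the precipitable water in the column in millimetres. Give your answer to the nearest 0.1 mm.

PW ≈ 41.6 mm

Precipitable water is the column-integrated vapour mass per unit area: PW = (1/g) Σ q̄ Δp, with q in kg/kg and Δp in Pa (1 kg/m² of water = 1 mm).
Layer 1013–750 hPa: Δp = 263 hPa = 26300 Pa, q̄ = 0.012 kg/kg → 0.012 × 26300 / 9.8 = 32.20 mm
Layer 750–350 hPa: Δp = 400 hPa = 40000 Pa, q̄ = 0.0023 kg/kg → 0.0023 × 40000 / 9.8 = 9.39 mm
PW = 32.20 + 9.39 = 41.59 ≈ 41.6 mm.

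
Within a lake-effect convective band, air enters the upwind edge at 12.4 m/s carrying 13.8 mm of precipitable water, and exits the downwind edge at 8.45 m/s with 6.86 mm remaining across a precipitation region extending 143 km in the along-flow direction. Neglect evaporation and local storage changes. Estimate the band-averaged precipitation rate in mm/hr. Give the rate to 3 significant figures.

Column moisture flux per unit crosswind length is F = V × PW.
Inflow: F_in = 12.4 × 13.8 = 171.12 mm·m/s
Outflow: F_out = 8.45 × 6.86 = 57.967 mm·m/s
Steady-state rate R = (F_in − F_out)/L = (171.12 − 57.967) / 143000 m = 7.913e-04 mm/s.
R = 7.913e-04 × 3600 = 2.85 mm/hr.

R ≈ 2.85 mm/hr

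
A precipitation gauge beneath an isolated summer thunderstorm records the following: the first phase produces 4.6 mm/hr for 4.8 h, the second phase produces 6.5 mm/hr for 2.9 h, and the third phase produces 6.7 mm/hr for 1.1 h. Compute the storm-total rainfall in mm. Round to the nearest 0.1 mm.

Total = Σ Rᵢ Δtᵢ = 4.6 × 4.8 + 6.5 × 2.9 + 6.7 × 1.1
      = 22.08 + 18.85 + 7.37 = 48.3 mm.

total ≈ 48.3 mm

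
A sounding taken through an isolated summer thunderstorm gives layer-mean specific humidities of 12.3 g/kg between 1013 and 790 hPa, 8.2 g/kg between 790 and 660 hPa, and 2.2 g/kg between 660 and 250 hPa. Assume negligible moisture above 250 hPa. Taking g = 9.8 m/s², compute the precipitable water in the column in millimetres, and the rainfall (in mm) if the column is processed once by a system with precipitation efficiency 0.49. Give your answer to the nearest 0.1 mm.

Precipitable water is the column-integrated vapour mass per unit area: PW = (1/g) Σ q̄ Δp, with q in kg/kg and Δp in Pa (1 kg/m² of water = 1 mm).
Layer 1013–790 hPa: Δp = 223 hPa = 22300 Pa, q̄ = 0.0123 kg/kg → 0.0123 × 22300 / 9.8 = 27.99 mm
Layer 790–660 hPa: Δp = 130 hPa = 13000 Pa, q̄ = 0.0082 kg/kg → 0.0082 × 13000 / 9.8 = 10.88 mm
Layer 660–250 hPa: Δp = 410 hPa = 41000 Pa, q̄ = 0.0022 kg/kg → 0.0022 × 41000 / 9.8 = 9.20 mm
PW = 27.99 + 10.88 + 9.20 = 48.07 ≈ 48.1 mm.
Rainfall = ε × PW = 0.49 × 48.1 = 23.6 mm.

PW ≈ 48.1 mm; rainfall ≈ 23.6 mm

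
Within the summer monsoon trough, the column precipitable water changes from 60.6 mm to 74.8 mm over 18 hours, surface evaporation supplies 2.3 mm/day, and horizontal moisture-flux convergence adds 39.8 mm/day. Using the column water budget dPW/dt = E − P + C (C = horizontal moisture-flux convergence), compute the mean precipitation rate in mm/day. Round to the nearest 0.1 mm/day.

dPW/dt = (74.8 − 60.6) mm / (18/24 day) = +18.933 mm/day.
P = E + C − dPW/dt = 2.3 + (39.8) − (+18.933) = 23.2 mm/day.

P ≈ 23.2 mm/day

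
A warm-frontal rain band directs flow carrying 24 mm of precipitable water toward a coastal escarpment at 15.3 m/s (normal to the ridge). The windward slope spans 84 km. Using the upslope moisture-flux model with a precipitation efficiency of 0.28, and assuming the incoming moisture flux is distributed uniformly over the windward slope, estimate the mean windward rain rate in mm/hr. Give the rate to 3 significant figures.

Incoming column moisture flux per unit ridge length: F = V × PW = 15.3 × 24 = 367.2 mm·m/s.
Spread over the 84 km slope with efficiency ε = 0.28: R = ε·F/W = 0.28 × 367.2 / 84000 m = 1.224e-03 mm/s.
R = 1.224e-03 × 3600 = 4.41 mm/hr.

R ≈ 4.41 mm/hr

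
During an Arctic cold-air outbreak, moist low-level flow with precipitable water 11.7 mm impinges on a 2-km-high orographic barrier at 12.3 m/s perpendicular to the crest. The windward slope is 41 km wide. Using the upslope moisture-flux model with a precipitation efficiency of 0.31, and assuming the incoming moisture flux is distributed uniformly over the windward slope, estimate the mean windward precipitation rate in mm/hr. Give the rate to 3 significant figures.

Incoming column moisture flux per unit ridge length: F = V × PW = 12.3 × 11.7 = 143.91 mm·m/s.
Spread over the 41 km slope with efficiency ε = 0.31: R = ε·F/W = 0.31 × 143.91 / 41000 m = 1.088e-03 mm/s.
R = 1.088e-03 × 3600 = 3.92 mm/hr.

R ≈ 3.92 mm/hr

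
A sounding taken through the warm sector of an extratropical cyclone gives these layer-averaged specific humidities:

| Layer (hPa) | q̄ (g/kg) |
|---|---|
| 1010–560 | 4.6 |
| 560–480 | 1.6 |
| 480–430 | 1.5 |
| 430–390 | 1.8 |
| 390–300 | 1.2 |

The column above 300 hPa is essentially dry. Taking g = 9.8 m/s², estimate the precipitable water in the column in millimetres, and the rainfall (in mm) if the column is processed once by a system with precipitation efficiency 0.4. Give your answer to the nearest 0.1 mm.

PW ≈ 25.0 mm; rainfall ≈ 10.0 mm

Precipitable water is the column-integrated vapour mass per unit area: PW = (1/g) Σ q̄ Δp, with q in kg/kg and Δp in Pa (1 kg/m² of water = 1 mm).
Layer 1010–560 hPa: Δp = 450 hPa = 45000 Pa, q̄ = 0.0046 kg/kg → 0.0046 × 45000 / 9.8 = 21.12 mm
Layer 560–480 hPa: Δp = 80 hPa = 8000 Pa, q̄ = 0.0016 kg/kg → 0.0016 × 8000 / 9.8 = 1.31 mm
Layer 480–430 hPa: Δp = 50 hPa = 5000 Pa, q̄ = 0.0015 kg/kg → 0.0015 × 5000 / 9.8 = 0.77 mm
Layer 430–390 hPa: Δp = 40 hPa = 4000 Pa, q̄ = 0.0018 kg/kg → 0.0018 × 4000 / 9.8 = 0.73 mm
Layer 390–300 hPa: Δp = 90 hPa = 9000 Pa, q̄ = 0.0012 kg/kg → 0.0012 × 9000 / 9.8 = 1.10 mm
PW = 21.12 + 1.31 + 0.77 + 0.73 + 1.10 = 25.03 ≈ 25.0 mm.
Rainfall = ε × PW = 0.4 × 25.0 = 10.0 mm.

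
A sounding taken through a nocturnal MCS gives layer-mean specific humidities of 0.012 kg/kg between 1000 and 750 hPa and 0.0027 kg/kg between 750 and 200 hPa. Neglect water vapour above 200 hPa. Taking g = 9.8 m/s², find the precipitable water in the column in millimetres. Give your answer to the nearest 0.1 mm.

PW ≈ 45.8 mm

Precipitable water is the column-integrated vapour mass per unit area: PW = (1/g) Σ q̄ Δp, with q in kg/kg and Δp in Pa (1 kg/m² of water = 1 mm).
Layer 1000–750 hPa: Δp = 250 hPa = 25000 Pa, q̄ = 0.012 kg/kg → 0.012 × 25000 / 9.8 = 30.61 mm
Layer 750–200 hPa: Δp = 550 hPa = 55000 Pa, q̄ = 0.0027 kg/kg → 0.0027 × 55000 / 9.8 = 15.15 mm
PW = 30.61 + 15.15 = 45.76 ≈ 45.8 mm.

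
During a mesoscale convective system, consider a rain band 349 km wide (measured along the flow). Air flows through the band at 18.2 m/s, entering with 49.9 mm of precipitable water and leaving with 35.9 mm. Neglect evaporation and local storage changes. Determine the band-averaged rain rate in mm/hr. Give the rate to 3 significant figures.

R ≈ 2.63 mm/hr

Column moisture flux per unit crosswind length is F = V × PW.
Inflow: F_in = 18.2 × 49.9 = 908.18 mm·m/s
Outflow: F_out = 18.2 × 35.9 = 653.38 mm·m/s
Steady-state rate R = (F_in − F_out)/L = (908.18 − 653.38) / 349000 m = 7.301e-04 mm/s.
R = 7.301e-04 × 3600 = 2.63 mm/hr.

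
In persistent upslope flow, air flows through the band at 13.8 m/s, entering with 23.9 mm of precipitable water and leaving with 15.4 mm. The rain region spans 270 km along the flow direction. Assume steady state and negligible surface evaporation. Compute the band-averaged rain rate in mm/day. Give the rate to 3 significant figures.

R ≈ 37.5 mm/day

Column moisture flux per unit crosswind length is F = V × PW.
Inflow: F_in = 13.8 × 23.9 = 329.82 mm·m/s
Outflow: F_out = 13.8 × 15.4 = 212.52 mm·m/s
Steady-state rate R = (F_in − F_out)/L = (329.82 − 212.52) / 270000 m = 4.344e-04 mm/s.
R = 4.344e-04 × 3600 × 24 = 37.5 mm/day.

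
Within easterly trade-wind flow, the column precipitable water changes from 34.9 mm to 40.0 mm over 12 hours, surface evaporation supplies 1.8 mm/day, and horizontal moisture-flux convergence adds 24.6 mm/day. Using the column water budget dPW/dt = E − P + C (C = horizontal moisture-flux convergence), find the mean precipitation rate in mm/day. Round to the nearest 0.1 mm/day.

P ≈ 16.2 mm/day

dPW/dt = (40.0 − 34.9) mm / (12/24 day) = +10.200 mm/day.
P = E + C − dPW/dt = 1.8 + (24.6) − (+10.200) = 16.2 mm/day.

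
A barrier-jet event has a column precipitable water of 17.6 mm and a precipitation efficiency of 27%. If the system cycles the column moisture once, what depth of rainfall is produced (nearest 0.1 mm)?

rainfall ≈ 4.8 mm

Rainfall = ε × PW = 0.27 × 17.6 = 4.8 mm.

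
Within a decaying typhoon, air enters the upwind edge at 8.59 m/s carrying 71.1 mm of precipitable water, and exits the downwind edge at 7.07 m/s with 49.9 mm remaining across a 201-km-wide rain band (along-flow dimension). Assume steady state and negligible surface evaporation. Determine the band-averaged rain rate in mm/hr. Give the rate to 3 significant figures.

Column moisture flux per unit crosswind length is F = V × PW.
Inflow: F_in = 8.59 × 71.1 = 610.749 mm·m/s
Outflow: F_out = 7.07 × 49.9 = 352.793 mm·m/s
Steady-state rate R = (F_in − F_out)/L = (610.749 − 352.793) / 201000 m = 1.283e-03 mm/s.
R = 1.283e-03 × 3600 = 4.62 mm/hr.

R ≈ 4.62 mm/hr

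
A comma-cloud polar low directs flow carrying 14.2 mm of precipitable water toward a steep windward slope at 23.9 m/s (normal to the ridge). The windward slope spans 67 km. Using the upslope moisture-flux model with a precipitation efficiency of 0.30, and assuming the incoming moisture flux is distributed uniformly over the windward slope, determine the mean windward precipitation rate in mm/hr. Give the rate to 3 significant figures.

Incoming column moisture flux per unit ridge length: F = V × PW = 23.9 × 14.2 = 339.38 mm·m/s.
Spread over the 67 km slope with efficiency ε = 0.30: R = ε·F/W = 0.30 × 339.38 / 67000 m = 1.520e-03 mm/s.
R = 1.520e-03 × 3600 = 5.47 mm/hr.

R ≈ 5.47 mm/hr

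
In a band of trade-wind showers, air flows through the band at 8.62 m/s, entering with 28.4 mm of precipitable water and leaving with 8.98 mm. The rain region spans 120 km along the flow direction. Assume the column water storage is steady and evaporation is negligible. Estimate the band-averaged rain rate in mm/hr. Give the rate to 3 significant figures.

Column moisture flux per unit crosswind length is F = V × PW.
Inflow: F_in = 8.62 × 28.4 = 244.808 mm·m/s
Outflow: F_out = 8.62 × 8.98 = 77.4076 mm·m/s
Steady-state rate R = (F_in − F_out)/L = (244.808 − 77.4076) / 120000 m = 1.395e-03 mm/s.
R = 1.395e-03 × 3600 = 5.02 mm/hr.

R ≈ 5.02 mm/hr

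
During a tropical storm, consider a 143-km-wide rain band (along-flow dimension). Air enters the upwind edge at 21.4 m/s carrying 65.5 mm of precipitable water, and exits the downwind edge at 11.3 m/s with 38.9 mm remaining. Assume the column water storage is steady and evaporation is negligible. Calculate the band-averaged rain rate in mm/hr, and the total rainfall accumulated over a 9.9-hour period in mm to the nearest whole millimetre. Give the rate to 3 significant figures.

Column moisture flux per unit crosswind length is F = V × PW.
Inflow: F_in = 21.4 × 65.5 = 1401.7 mm·m/s
Outflow: F_out = 11.3 × 38.9 = 439.57 mm·m/s
Steady-state rate R = (F_in − F_out)/L = (1401.7 − 439.57) / 143000 m = 6.728e-03 mm/s.
R = 6.728e-03 × 3600 = 24.2 mm/hr.
Over 9.9 h: total = 24.2 × 9.9 = 239.58 ≈ 240 mm.

R ≈ 24.2 mm/hr; total ≈ 240 mm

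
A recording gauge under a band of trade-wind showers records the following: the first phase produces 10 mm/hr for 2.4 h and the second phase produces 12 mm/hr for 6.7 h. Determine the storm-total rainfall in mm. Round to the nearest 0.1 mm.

Total = Σ Rᵢ Δtᵢ = 10 × 2.4 + 12 × 6.7
      = 24 + 80.4 = 104.4 mm.

total ≈ 104.4 mm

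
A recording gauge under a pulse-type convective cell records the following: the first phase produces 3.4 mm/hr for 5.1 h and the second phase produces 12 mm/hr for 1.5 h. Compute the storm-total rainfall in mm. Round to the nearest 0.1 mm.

Total = Σ Rᵢ Δtᵢ = 3.4 × 5.1 + 12 × 1.5
      = 17.34 + 18 = 35.3 mm.

total ≈ 35.3 mm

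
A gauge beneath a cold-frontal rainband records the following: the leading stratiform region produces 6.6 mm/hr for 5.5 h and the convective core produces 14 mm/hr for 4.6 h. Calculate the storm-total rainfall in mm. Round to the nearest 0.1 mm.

total ≈ 100.7 mm

Total = Σ Rᵢ Δtᵢ = 6.6 × 5.5 + 14 × 4.6
      = 36.3 + 64.4 = 100.7 mm.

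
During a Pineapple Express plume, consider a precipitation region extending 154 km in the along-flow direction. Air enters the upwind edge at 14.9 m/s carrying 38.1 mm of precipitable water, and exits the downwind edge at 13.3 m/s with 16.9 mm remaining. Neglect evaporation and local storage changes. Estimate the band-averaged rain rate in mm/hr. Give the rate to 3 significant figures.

Column moisture flux per unit crosswind length is F = V × PW.
Inflow: F_in = 14.9 × 38.1 = 567.69 mm·m/s
Outflow: F_out = 13.3 × 16.9 = 224.77 mm·m/s
Steady-state rate R = (F_in − F_out)/L = (567.69 − 224.77) / 154000 m = 2.227e-03 mm/s.
R = 2.227e-03 × 3600 = 8.02 mm/hr.

R ≈ 8.02 mm/hr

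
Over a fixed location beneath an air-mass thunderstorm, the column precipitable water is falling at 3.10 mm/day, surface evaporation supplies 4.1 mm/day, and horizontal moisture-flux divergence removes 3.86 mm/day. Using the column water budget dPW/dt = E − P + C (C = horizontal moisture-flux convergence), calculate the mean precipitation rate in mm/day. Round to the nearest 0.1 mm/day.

dPW/dt = -3.10 mm/day.
P = E + C − dPW/dt = 4.1 + (-3.86) − (-3.10) = 3.3 mm/day.

P ≈ 3.3 mm/day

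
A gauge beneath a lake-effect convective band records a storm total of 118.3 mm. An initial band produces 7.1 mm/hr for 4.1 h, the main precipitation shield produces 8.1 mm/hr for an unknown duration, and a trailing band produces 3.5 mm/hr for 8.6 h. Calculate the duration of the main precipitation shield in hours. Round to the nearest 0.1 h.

Known phases: 7.1 × 4.1 + 3.5 × 8.6 = 29.11 + 30.1 = 59.21 mm.
Remaining depth = 118.3 − 59.21 = 59.09 mm.
Duration = 59.09 / 8.1 = 7.3 h.

duration ≈ 7.3 h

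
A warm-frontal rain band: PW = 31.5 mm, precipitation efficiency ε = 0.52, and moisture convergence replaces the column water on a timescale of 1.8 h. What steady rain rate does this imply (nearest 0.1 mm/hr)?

Each overturning extracts ε × PW = 0.52 × 31.5 = 16.38 mm.
Rate = ε·PW / τ = 16.38 / 1.8 h = 9.1 mm/hr.

R ≈ 9.1 mm/hr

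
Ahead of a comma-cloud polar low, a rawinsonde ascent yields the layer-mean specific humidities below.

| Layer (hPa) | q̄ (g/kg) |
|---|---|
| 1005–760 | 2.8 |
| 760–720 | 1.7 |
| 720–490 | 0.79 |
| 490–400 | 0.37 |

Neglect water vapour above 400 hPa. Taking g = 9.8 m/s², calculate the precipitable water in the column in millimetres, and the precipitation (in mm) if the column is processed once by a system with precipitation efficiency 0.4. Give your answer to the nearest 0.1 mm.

PW ≈ 9.9 mm; precipitation ≈ 4.0 mm

Precipitable water is the column-integrated vapour mass per unit area: PW = (1/g) Σ q̄ Δp, with q in kg/kg and Δp in Pa (1 kg/m² of water = 1 mm).
Layer 1005–760 hPa: Δp = 245 hPa = 24500 Pa, q̄ = 0.0028 kg/kg → 0.0028 × 24500 / 9.8 = 7.00 mm
Layer 760–720 hPa: Δp = 40 hPa = 4000 Pa, q̄ = 0.0017 kg/kg → 0.0017 × 4000 / 9.8 = 0.69 mm
Layer 720–490 hPa: Δp = 230 hPa = 23000 Pa, q̄ = 0.00079 kg/kg → 0.00079 × 23000 / 9.8 = 1.85 mm
Layer 490–400 hPa: Δp = 90 hPa = 9000 Pa, q̄ = 0.00037 kg/kg → 0.00037 × 9000 / 9.8 = 0.34 mm
PW = 7.00 + 0.69 + 1.85 + 0.34 = 9.88 ≈ 9.9 mm.
Precipitation = ε × PW = 0.4 × 9.9 = 4.0 mm.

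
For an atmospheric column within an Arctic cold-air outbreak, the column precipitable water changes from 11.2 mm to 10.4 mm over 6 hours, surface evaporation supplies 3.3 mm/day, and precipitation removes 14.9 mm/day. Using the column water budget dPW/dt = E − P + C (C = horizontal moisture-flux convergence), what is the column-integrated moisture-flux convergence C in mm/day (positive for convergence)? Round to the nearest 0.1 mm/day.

dPW/dt = (10.4 − 11.2) mm / (6/24 day) = -3.200 mm/day.
C = dPW/dt − E + P = (-3.200) − 3.3 + 14.9 = 8.4 mm/day.

C ≈ 8.4 mm/day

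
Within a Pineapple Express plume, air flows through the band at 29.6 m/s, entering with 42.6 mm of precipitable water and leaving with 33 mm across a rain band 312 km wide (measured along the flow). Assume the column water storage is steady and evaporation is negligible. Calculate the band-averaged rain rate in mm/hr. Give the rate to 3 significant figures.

Column moisture flux per unit crosswind length is F = V × PW.
Inflow: F_in = 29.6 × 42.6 = 1260.96 mm·m/s
Outflow: F_out = 29.6 × 33 = 976.8 mm·m/s
Steady-state rate R = (F_in − F_out)/L = (1260.96 − 976.8) / 312000 m = 9.108e-04 mm/s.
R = 9.108e-04 × 3600 = 3.28 mm/hr.

R ≈ 3.28 mm/hr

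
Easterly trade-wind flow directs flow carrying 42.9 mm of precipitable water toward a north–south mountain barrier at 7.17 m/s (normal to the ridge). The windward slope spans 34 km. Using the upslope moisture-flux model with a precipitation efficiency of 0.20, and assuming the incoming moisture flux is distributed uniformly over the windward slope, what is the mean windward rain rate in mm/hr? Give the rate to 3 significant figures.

R ≈ 6.51 mm/hr

Incoming column moisture flux per unit ridge length: F = V × PW = 7.17 × 42.9 = 307.593 mm·m/s.
Spread over the 34 km slope with efficiency ε = 0.20: R = ε·F/W = 0.20 × 307.593 / 34000 m = 1.809e-03 mm/s.
R = 1.809e-03 × 3600 = 6.51 mm/hr.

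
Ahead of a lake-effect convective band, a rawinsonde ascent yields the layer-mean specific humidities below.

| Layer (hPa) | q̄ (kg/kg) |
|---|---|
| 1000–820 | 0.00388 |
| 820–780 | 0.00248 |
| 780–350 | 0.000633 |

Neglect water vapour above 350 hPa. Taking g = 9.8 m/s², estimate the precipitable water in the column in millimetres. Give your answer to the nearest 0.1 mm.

Precipitable water is the column-integrated vapour mass per unit area: PW = (1/g) Σ q̄ Δp, with q in kg/kg and Δp in Pa (1 kg/m² of water = 1 mm).
Layer 1000–820 hPa: Δp = 180 hPa = 18000 Pa, q̄ = 0.00388 kg/kg → 0.00388 × 18000 / 9.8 = 7.13 mm
Layer 820–780 hPa: Δp = 40 hPa = 4000 Pa, q̄ = 0.00248 kg/kg → 0.00248 × 4000 / 9.8 = 1.01 mm
Layer 780–350 hPa: Δp = 430 hPa = 43000 Pa, q̄ = 0.000633 kg/kg → 0.000633 × 43000 / 9.8 = 2.78 mm
PW = 7.13 + 1.01 + 2.78 = 10.92 ≈ 10.9 mm.

PW ≈ 10.9 mm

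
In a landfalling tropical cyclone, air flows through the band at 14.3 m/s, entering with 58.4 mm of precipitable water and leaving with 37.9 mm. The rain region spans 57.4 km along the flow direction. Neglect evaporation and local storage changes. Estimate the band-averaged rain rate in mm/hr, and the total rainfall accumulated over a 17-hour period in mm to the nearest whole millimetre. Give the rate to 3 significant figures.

Column moisture flux per unit crosswind length is F = V × PW.
Inflow: F_in = 14.3 × 58.4 = 835.12 mm·m/s
Outflow: F_out = 14.3 × 37.9 = 541.97 mm·m/s
Steady-state rate R = (F_in − F_out)/L = (835.12 − 541.97) / 57400 m = 5.107e-03 mm/s.
R = 5.107e-03 × 3600 = 18.4 mm/hr.
Over 17 h: total = 18.4 × 17 = 312.8 ≈ 313 mm.

R ≈ 18.4 mm/hr; total ≈ 313 mm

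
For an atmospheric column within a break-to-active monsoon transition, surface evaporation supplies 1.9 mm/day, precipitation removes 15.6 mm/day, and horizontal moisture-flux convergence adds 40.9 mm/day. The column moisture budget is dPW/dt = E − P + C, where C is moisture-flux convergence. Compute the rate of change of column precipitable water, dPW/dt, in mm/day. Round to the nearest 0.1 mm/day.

dPW/dt = E − P + C = 1.9 − 15.6 + (40.9) = 27.2 mm/day.

dPW/dt ≈ 27.2 mm/day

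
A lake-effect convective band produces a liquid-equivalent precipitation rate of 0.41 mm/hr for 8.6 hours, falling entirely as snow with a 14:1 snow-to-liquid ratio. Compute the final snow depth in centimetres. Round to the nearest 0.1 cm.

Liquid-equivalent depth = 0.41 × 8.6 = 3.526 mm.
Snow depth = 3.526 mm × 14 = 49.364 mm = 4.9 cm.

snow depth ≈ 4.9 cm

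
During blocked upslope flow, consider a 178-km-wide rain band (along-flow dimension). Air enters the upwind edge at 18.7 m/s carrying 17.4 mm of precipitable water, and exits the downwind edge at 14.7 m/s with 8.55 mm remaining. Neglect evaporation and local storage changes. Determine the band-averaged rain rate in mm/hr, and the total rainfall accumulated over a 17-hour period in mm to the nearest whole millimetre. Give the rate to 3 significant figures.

R ≈ 4.04 mm/hr; total ≈ 69 mm

Column moisture flux per unit crosswind length is F = V × PW.
Inflow: F_in = 18.7 × 17.4 = 325.38 mm·m/s
Outflow: F_out = 14.7 × 8.55 = 125.685 mm·m/s
Steady-state rate R = (F_in − F_out)/L = (325.38 − 125.685) / 178000 m = 1.122e-03 mm/s.
R = 1.122e-03 × 3600 = 4.04 mm/hr.
Over 17 h: total = 4.04 × 17 = 68.68 ≈ 69 mm.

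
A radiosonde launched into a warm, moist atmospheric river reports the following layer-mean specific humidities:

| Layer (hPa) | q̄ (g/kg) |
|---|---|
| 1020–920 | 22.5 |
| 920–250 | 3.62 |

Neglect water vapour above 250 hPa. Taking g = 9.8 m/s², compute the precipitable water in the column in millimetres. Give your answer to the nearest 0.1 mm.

Precipitable water is the column-integrated vapour mass per unit area: PW = (1/g) Σ q̄ Δp, with q in kg/kg and Δp in Pa (1 kg/m² of water = 1 mm).
Layer 1020–920 hPa: Δp = 100 hPa = 10000 Pa, q̄ = 0.0225 kg/kg → 0.0225 × 10000 / 9.8 = 22.96 mm
Layer 920–250 hPa: Δp = 670 hPa = 67000 Pa, q̄ = 0.00362 kg/kg → 0.00362 × 67000 / 9.8 = 24.75 mm
PW = 22.96 + 24.75 = 47.71 ≈ 47.7 mm.

PW ≈ 47.7 mm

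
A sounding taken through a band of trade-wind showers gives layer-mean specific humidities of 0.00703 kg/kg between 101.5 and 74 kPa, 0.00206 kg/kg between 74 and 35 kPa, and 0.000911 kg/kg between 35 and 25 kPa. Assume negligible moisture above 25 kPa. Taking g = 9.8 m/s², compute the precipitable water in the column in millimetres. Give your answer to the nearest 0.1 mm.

PW ≈ 28.9 mm

Precipitable water is the column-integrated vapour mass per unit area: PW = (1/g) Σ q̄ Δp, with q in kg/kg and Δp in Pa (1 kg/m² of water = 1 mm).
Layer 101.5–74 kPa: Δp = 275 hPa = 27500 Pa, q̄ = 0.00703 kg/kg → 0.00703 × 27500 / 9.8 = 19.73 mm
Layer 74–35 kPa: Δp = 390 hPa = 39000 Pa, q̄ = 0.00206 kg/kg → 0.00206 × 39000 / 9.8 = 8.20 mm
Layer 35–25 kPa: Δp = 100 hPa = 10000 Pa, q̄ = 0.000911 kg/kg → 0.000911 × 10000 / 9.8 = 0.93 mm
PW = 19.73 + 8.20 + 0.93 = 28.86 ≈ 28.9 mm.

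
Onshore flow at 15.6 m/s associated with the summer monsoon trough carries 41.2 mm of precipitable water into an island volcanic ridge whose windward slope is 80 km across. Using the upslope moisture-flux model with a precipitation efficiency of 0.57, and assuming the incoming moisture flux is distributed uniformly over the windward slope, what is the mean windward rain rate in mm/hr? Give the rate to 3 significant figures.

R ≈ 16.5 mm/hr

Incoming column moisture flux per unit ridge length: F = V × PW = 15.6 × 41.2 = 642.72 mm·m/s.
Spread over the 80 km slope with efficiency ε = 0.57: R = ε·F/W = 0.57 × 642.72 / 80000 m = 4.579e-03 mm/s.
R = 4.579e-03 × 3600 = 16.5 mm/hr.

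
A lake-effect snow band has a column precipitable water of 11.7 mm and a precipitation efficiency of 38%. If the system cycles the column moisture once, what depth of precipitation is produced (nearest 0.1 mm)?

precipitation ≈ 4.4 mm

Precipitation = ε × PW = 0.38 × 11.7 = 4.4 mm.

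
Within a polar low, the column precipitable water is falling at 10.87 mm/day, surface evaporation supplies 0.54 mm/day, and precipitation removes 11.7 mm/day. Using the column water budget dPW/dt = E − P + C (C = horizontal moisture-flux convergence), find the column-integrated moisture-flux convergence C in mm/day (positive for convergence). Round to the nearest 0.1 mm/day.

dPW/dt = -10.87 mm/day.
C = dPW/dt − E + P = (-10.87) − 0.54 + 11.7 = 0.3 mm/day.

C ≈ 0.3 mm/day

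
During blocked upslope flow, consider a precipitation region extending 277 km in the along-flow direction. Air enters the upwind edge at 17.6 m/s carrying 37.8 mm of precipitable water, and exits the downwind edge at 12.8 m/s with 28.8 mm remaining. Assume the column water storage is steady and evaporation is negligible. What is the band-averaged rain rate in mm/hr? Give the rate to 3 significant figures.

Column moisture flux per unit crosswind length is F = V × PW.
Inflow: F_in = 17.6 × 37.8 = 665.28 mm·m/s
Outflow: F_out = 12.8 × 28.8 = 368.64 mm·m/s
Steady-state rate R = (F_in − F_out)/L = (665.28 − 368.64) / 277000 m = 1.071e-03 mm/s.
R = 1.071e-03 × 3600 = 3.86 mm/hr.

R ≈ 3.86 mm/hr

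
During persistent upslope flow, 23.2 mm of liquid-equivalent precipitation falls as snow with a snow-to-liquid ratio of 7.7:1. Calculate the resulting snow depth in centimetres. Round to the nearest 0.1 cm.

Snow depth = liquid × ratio = 23.2 mm × 7.7 = 178.64 mm = 17.9 cm.

snow depth ≈ 17.9 cm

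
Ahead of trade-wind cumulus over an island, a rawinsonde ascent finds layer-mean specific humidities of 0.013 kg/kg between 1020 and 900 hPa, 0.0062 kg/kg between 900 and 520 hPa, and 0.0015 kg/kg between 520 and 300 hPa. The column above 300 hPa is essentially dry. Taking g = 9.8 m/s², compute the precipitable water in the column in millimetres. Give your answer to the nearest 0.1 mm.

PW ≈ 43.3 mm

Precipitable water is the column-integrated vapour mass per unit area: PW = (1/g) Σ q̄ Δp, with q in kg/kg and Δp in Pa (1 kg/m² of water = 1 mm).
Layer 1020–900 hPa: Δp = 120 hPa = 12000 Pa, q̄ = 0.013 kg/kg → 0.013 × 12000 / 9.8 = 15.92 mm
Layer 900–520 hPa: Δp = 380 hPa = 38000 Pa, q̄ = 0.0062 kg/kg → 0.0062 × 38000 / 9.8 = 24.04 mm
Layer 520–300 hPa: Δp = 220 hPa = 22000 Pa, q̄ = 0.0015 kg/kg → 0.0015 × 22000 / 9.8 = 3.37 mm
PW = 15.92 + 24.04 + 3.37 = 43.33 ≈ 43.3 mm.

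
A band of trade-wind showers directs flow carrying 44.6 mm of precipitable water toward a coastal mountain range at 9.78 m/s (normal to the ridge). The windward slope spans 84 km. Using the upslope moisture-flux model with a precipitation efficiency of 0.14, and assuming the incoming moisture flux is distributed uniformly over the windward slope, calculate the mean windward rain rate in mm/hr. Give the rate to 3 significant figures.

Incoming column moisture flux per unit ridge length: F = V × PW = 9.78 × 44.6 = 436.188 mm·m/s.
Spread over the 84 km slope with efficiency ε = 0.14: R = ε·F/W = 0.14 × 436.188 / 84000 m = 7.270e-04 mm/s.
R = 7.270e-04 × 3600 = 2.62 mm/hr.

R ≈ 2.62 mm/hr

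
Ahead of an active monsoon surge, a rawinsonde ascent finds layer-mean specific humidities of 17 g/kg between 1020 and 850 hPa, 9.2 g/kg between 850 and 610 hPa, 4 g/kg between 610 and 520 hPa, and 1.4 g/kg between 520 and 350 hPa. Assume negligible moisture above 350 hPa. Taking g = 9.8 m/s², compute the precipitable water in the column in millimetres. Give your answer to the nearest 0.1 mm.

PW ≈ 58.1 mm

Precipitable water is the column-integrated vapour mass per unit area: PW = (1/g) Σ q̄ Δp, with q in kg/kg and Δp in Pa (1 kg/m² of water = 1 mm).
Layer 1020–850 hPa: Δp = 170 hPa = 17000 Pa, q̄ = 0.017 kg/kg → 0.017 × 17000 / 9.8 = 29.49 mm
Layer 850–610 hPa: Δp = 240 hPa = 24000 Pa, q̄ = 0.0092 kg/kg → 0.0092 × 24000 / 9.8 = 22.53 mm
Layer 610–520 hPa: Δp = 90 hPa = 9000 Pa, q̄ = 0.004 kg/kg → 0.004 × 9000 / 9.8 = 3.67 mm
Layer 520–350 hPa: Δp = 170 hPa = 17000 Pa, q̄ = 0.0014 kg/kg → 0.0014 × 17000 / 9.8 = 2.43 mm
PW = 29.49 + 22.53 + 3.67 + 2.43 = 58.12 ≈ 58.1 mm.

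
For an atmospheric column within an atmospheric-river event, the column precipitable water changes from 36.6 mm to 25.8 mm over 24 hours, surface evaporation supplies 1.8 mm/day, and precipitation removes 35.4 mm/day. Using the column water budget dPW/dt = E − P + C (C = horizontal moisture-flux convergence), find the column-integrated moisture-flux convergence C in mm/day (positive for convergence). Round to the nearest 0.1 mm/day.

dPW/dt = (25.8 − 36.6) mm / (24/24 day) = -10.800 mm/day.
C = dPW/dt − E + P = (-10.800) − 1.8 + 35.4 = 22.8 mm/day.

C ≈ 22.8 mm/day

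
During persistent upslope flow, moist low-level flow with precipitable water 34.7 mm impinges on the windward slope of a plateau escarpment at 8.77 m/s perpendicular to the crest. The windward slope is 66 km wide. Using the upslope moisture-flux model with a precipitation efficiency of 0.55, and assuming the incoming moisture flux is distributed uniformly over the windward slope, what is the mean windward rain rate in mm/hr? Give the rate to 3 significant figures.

Incoming column moisture flux per unit ridge length: F = V × PW = 8.77 × 34.7 = 304.319 mm·m/s.
Spread over the 66 km slope with efficiency ε = 0.55: R = ε·F/W = 0.55 × 304.319 / 66000 m = 2.536e-03 mm/s.
R = 2.536e-03 × 3600 = 9.13 mm/hr.

R ≈ 9.13 mm/hr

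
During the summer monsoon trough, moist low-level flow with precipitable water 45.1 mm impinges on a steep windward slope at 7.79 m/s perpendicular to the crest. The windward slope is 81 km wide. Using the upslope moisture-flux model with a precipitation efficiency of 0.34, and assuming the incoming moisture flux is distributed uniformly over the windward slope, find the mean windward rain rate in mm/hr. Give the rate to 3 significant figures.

R ≈ 5.31 mm/hr

Incoming column moisture flux per unit ridge length: F = V × PW = 7.79 × 45.1 = 351.329 mm·m/s.
Spread over the 81 km slope with efficiency ε = 0.34: R = ε·F/W = 0.34 × 351.329 / 81000 m = 1.475e-03 mm/s.
R = 1.475e-03 × 3600 = 5.31 mm/hr.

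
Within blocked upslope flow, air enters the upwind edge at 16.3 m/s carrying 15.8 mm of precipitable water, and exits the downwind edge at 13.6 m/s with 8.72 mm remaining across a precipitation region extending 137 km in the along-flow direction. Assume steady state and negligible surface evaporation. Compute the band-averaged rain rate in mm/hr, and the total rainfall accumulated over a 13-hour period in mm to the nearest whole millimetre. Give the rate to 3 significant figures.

R ≈ 3.65 mm/hr; total ≈ 47 mm

Column moisture flux per unit crosswind length is F = V × PW.
Inflow: F_in = 16.3 × 15.8 = 257.54 mm·m/s
Outflow: F_out = 13.6 × 8.72 = 118.592 mm·m/s
Steady-state rate R = (F_in − F_out)/L = (257.54 − 118.592) / 137000 m = 1.014e-03 mm/s.
R = 1.014e-03 × 3600 = 3.65 mm/hr.
Over 13 h: total = 3.65 × 13 = 47.45 ≈ 47 mm.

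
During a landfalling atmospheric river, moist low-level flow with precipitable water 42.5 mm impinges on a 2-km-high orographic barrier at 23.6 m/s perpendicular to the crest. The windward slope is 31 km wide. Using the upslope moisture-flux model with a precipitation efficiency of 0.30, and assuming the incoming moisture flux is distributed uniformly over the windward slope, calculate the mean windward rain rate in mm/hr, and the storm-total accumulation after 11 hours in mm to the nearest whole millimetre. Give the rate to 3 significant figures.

Incoming column moisture flux per unit ridge length: F = V × PW = 23.6 × 42.5 = 1003 mm·m/s.
Spread over the 31 km slope with efficiency ε = 0.30: R = ε·F/W = 0.30 × 1003 / 31000 m = 9.706e-03 mm/s.
R = 9.706e-03 × 3600 = 34.9 mm/hr.
Over 11 h: total = 34.9 × 11 = 383.9 ≈ 384 mm.

R ≈ 34.9 mm/hr; total ≈ 384 mm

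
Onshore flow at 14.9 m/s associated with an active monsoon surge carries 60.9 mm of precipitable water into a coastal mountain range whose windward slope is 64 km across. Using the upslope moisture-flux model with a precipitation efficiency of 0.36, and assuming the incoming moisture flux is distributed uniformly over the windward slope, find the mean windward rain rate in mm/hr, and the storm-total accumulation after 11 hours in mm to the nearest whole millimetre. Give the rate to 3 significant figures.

R ≈ 18.4 mm/hr; total ≈ 202 mm

Incoming column moisture flux per unit ridge length: F = V × PW = 14.9 × 60.9 = 907.41 mm·m/s.
Spread over the 64 km slope with efficiency ε = 0.36: R = ε·F/W = 0.36 × 907.41 / 64000 m = 5.104e-03 mm/s.
R = 5.104e-03 × 3600 = 18.4 mm/hr.
Over 11 h: total = 18.4 × 11 = 202.4 ≈ 202 mm.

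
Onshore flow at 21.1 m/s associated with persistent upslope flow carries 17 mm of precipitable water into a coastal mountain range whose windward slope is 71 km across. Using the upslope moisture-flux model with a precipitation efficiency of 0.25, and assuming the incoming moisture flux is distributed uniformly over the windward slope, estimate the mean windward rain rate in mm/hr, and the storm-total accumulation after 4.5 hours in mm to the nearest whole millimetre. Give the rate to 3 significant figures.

Incoming column moisture flux per unit ridge length: F = V × PW = 21.1 × 17 = 358.7 mm·m/s.
Spread over the 71 km slope with efficiency ε = 0.25: R = ε·F/W = 0.25 × 358.7 / 71000 m = 1.263e-03 mm/s.
R = 1.263e-03 × 3600 = 4.55 mm/hr.
Over 4.5 h: total = 4.55 × 4.5 = 20.475 ≈ 20 mm.

R ≈ 4.55 mm/hr; total ≈ 20 mm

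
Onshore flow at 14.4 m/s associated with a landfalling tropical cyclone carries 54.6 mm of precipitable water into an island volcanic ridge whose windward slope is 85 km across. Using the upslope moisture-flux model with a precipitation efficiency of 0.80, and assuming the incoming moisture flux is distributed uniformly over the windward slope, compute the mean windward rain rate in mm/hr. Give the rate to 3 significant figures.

R ≈ 26.6 mm/hr

Incoming column moisture flux per unit ridge length: F = V × PW = 14.4 × 54.6 = 786.24 mm·m/s.
Spread over the 85 km slope with efficiency ε = 0.80: R = ε·F/W = 0.80 × 786.24 / 85000 m = 7.400e-03 mm/s.
R = 7.400e-03 × 3600 = 26.6 mm/hr.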